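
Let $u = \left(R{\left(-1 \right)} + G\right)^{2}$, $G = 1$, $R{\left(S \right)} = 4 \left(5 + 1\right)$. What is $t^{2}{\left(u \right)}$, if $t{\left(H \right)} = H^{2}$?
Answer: $152587890625$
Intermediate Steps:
$R{\left(S \right)} = 24$ ($R{\left(S \right)} = 4 \cdot 6 = 24$)
$u = 625$ ($u = \left(24 + 1\right)^{2} = 25^{2} = 625$)
$t^{2}{\left(u \right)} = \left(625^{2}\right)^{2} = 390625^{2} = 152587890625$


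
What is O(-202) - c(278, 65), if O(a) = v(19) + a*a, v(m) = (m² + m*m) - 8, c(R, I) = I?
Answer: 41453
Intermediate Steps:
v(m) = -8 + 2*m² (v(m) = (m² + m²) - 8 = 2*m² - 8 = -8 + 2*m²)
O(a) = 714 + a² (O(a) = (-8 + 2*19²) + a*a = (-8 + 2*361) + a² = (-8 + 722) + a² = 714 + a²)
O(-202) - c(278, 65) = (714 + (-202)²) - 1*65 = (714 + 40804) - 65 = 41518 - 65 = 41453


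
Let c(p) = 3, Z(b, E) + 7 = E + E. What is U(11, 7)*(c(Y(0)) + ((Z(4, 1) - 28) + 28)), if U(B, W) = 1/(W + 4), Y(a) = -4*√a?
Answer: -2/11 ≈ -0.18182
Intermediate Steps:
Z(b, E) = -7 + 2*E (Z(b, E) = -7 + (E + E) = -7 + 2*E)
U(B, W) = 1/(4 + W)
U(11, 7)*(c(Y(0)) + ((Z(4, 1) - 28) + 28)) = (3 + (((-7 + 2*1) - 28) + 28))/(4 + 7) = (3 + (((-7 + 2) - 28) + 28))/11 = (3 + ((-5 - 28) + 28))/11 = (3 + (-33 + 28))/11 = (3 - 5)/11 = (1/11)*(-2) = -2/11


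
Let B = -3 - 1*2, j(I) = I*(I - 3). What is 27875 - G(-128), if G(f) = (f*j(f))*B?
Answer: -10703645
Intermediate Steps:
j(I) = I*(-3 + I)
B = -5 (B = -3 - 2 = -5)
G(f) = -5*f**2*(-3 + f) (G(f) = (f*(f*(-3 + f)))*(-5) = (f**2*(-3 + f))*(-5) = -5*f**2*(-3 + f))
27875 - G(-128) = 27875 - 5*(-128)**2*(3 - 1*(-128)) = 27875 - 5*16384*(3 + 128) = 27875 - 5*16384*131 = 27875 - 1*10731520 = 27875 - 10731520 = -10703645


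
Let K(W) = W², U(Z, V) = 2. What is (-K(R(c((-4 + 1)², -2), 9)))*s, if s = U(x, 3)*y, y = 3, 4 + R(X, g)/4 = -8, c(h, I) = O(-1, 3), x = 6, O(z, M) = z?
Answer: -13824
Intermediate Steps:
c(h, I) = -1
R(X, g) = -48 (R(X, g) = -16 + 4*(-8) = -16 - 32 = -48)
s = 6 (s = 2*3 = 6)
(-K(R(c((-4 + 1)², -2), 9)))*s = -1*(-48)²*6 = -1*2304*6 = -2304*6 = -13824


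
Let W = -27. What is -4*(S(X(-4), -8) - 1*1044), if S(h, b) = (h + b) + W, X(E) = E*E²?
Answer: 4572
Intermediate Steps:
X(E) = E³
S(h, b) = -27 + b + h (S(h, b) = (h + b) - 27 = (b + h) - 27 = -27 + b + h)
-4*(S(X(-4), -8) - 1*1044) = -4*((-27 - 8 + (-4)³) - 1*1044) = -4*((-27 - 8 - 64) - 1044) = -4*(-99 - 1044) = -4*(-1143) = 4572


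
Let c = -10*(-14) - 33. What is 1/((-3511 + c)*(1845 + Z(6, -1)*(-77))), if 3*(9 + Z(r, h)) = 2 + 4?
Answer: -1/8115136 ≈ -1.2323e-7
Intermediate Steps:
Z(r, h) = -7 (Z(r, h) = -9 + (2 + 4)/3 = -9 + (1/3)*6 = -9 + 2 = -7)
c = 107 (c = 140 - 33 = 107)
1/((-3511 + c)*(1845 + Z(6, -1)*(-77))) = 1/((-3511 + 107)*(1845 - 7*(-77))) = 1/(-3404*(1845 + 539)) = 1/(-3404*2384) = 1/(-8115136) = -1/8115136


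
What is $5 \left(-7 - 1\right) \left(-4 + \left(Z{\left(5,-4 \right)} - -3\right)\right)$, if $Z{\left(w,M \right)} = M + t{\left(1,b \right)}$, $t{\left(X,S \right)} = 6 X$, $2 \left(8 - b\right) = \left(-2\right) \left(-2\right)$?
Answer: $-40$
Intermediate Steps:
$b = 6$ ($b = 8 - \frac{\left(-2\right) \left(-2\right)}{2} = 8 - 2 = 6$)
$Z{\left(w,M \right)} = 6 + M$ ($Z{\left(w,M \right)} = M + 6 \cdot 1 = M + 6 = 6 + M$)
$5 \left(-7 - 1\right) \left(-4 + \left(Z{\left(5,-4 \right)} - -3\right)\right) = 5 \left(-7 - 1\right) \left(-4 + \left(\left(6 - 4\right) - -3\right)\right) = 5 \left(-8\right) \left(-4 + \left(2 + 3\right)\right) = - 40 \left(-4 + 5\right) = \left(-40\right) 1 = -40$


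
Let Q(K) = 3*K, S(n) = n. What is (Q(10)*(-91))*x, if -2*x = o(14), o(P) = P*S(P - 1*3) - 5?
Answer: 203385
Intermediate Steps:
o(P) = -5 + P*(-3 + P) (o(P) = P*(P - 1*3) - 5 = P*(P - 3) - 5 = P*(-3 + P) - 5 = -5 + P*(-3 + P))
x = -149/2 (x = -(-5 + 14*(-3 + 14))/2 = -(-5 + 14*11)/2 = -(-5 + 154)/2 = -½*149 = -149/2 ≈ -74.500)
(Q(10)*(-91))*x = ((3*10)*(-91))*(-149/2) = (30*(-91))*(-149/2) = -2730*(-149/2) = 203385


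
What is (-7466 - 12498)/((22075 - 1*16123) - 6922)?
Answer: 9982/485 ≈ 20.581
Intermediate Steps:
(-7466 - 12498)/((22075 - 1*16123) - 6922) = -19964/((22075 - 16123) - 6922) = -19964/(5952 - 6922) = -19964/(-970) = -19964*(-1/970) = 9982/485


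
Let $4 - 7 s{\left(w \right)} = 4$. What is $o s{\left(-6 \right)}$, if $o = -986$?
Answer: $0$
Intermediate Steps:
$s{\left(w \right)} = 0$ ($s{\left(w \right)} = \frac{4}{7} - \frac{4}{7} = 0$)
$o s{\left(-6 \right)} = \left(-986\right) 0 = 0$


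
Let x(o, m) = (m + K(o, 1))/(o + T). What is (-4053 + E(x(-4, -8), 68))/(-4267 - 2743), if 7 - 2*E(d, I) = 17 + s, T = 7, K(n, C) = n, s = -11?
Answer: 1621/2804 ≈ 0.57810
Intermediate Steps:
x(o, m) = (m + o)/(7 + o) (x(o, m) = (m + o)/(o + 7) = (m + o)/(7 + o))
E(d, I) = ½ (E(d, I) = 7/2 - (17 - 11)/2 = 7/2 - ½*6 = 7/2 - 3 = ½)
(-4053 + E(x(-4, -8), 68))/(-4267 - 2743) = (-4053 + ½)/(-4267 - 2743) = -8105/2/(-7010) = -8105/2*(-1/7010) = 1621/2804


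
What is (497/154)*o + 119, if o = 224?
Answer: 9261/11 ≈ 841.91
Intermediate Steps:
(497/154)*o + 119 = (497/154)*224 + 119 = (497*(1/154))*224 + 119 = (71/22)*224 + 119 = 7952/11 + 119 = 9261/11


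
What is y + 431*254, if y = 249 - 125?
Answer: 109598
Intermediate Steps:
y = 124
y + 431*254 = 124 + 431*254 = 124 + 109474 = 109598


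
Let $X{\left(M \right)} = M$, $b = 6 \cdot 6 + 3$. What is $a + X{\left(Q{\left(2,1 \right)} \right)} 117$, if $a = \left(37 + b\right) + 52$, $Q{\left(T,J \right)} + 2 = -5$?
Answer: $-691$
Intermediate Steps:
$b = 39$ ($b = 36 + 3 = 39$)
$Q{\left(T,J \right)} = -7$ ($Q{\left(T,J \right)} = -2 - 5 = -7$)
$a = 128$ ($a = \left(37 + 39\right) + 52 = 76 + 52 = 128$)
$a + X{\left(Q{\left(2,1 \right)} \right)} 117 = 128 - 819 = -691$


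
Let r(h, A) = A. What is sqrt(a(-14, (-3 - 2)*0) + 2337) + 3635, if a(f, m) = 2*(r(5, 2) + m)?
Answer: 3635 + sqrt(2341) ≈ 3683.4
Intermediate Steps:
a(f, m) = 4 + 2*m (a(f, m) = 2*(2 + m) = 4 + 2*m)
sqrt(a(-14, (-3 - 2)*0) + 2337) + 3635 = sqrt((4 + 2*((-3 - 2)*0)) + 2337) + 3635 = sqrt((4 + 2*(-5*0)) + 2337) + 3635 = sqrt((4 + 2*0) + 2337) + 3635 = sqrt((4 + 0) + 2337) + 3635 = sqrt(4 + 2337) + 3635 = sqrt(2341) + 3635 = 3635 + sqrt(2341)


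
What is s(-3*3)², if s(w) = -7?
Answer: 49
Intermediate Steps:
s(-3*3)² = (-7)² = 49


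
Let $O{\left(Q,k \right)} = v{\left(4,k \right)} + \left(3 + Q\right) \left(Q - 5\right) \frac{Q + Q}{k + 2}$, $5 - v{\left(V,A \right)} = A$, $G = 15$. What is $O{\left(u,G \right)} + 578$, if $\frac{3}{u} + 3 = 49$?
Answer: $\frac{469842187}{827356} \approx 567.88$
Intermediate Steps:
$u = \frac{3}{46}$ ($u = \frac{3}{-3 + 49} = \frac{3}{46} \approx 0.065217$)
$v{\left(V,A \right)} = 5 - A$
$O{\left(Q,k \right)} = 5 - k + \frac{2 Q \left(-5 + Q\right) \left(3 + Q\right)}{2 + k}$ ($O{\left(Q,k \right)} = \left(5 - k\right) + \left(3 + Q\right) \left(Q - 5\right) \frac{Q + Q}{k + 2} = \left(5 - k\right) + \left(3 + Q\right) \left(-5 + Q\right) \frac{2 Q}{2 + k} = \left(5 - k\right) + \left(-5 + Q\right) \left(3 + Q\right) \frac{2 Q}{2 + k} = \left(5 - k\right) + \frac{2 Q \left(-5 + Q\right) \left(3 + Q\right)}{2 + k} = 5 - k + \frac{2 Q \left(-5 + Q\right) \left(3 + Q\right)}{2 + k}$)
$O{\left(u,G \right)} + 578 = \frac{10 - 15^{2} - \frac{45}{23} - 4 \left(\frac{3}{46}\right)^{2} + 2 \left(\frac{3}{46}\right)^{3} + 3 \cdot 15}{2 + 15} + 578 = \frac{10 - 225 - \frac{45}{23} - \frac{9}{529} + 2 \cdot \frac{27}{97336} + 45}{17} + 578 = \frac{10 - 225 - \frac{45}{23} - \frac{9}{529} + \frac{27}{48668} + 45}{17} + 578 = \frac{1}{17} \left(- \frac{8369581}{48668}\right) + 578 = - \frac{8369581}{827356} + 578 = \frac{469842187}{827356}$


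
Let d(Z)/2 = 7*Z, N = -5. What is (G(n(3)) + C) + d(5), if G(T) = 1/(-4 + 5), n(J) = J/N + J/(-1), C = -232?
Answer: -161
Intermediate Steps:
n(J) = -6*J/5 (n(J) = J/(-5) + J/(-1) = J*(-⅕) + J*(-1) = -J/5 - J = -6*J/5)
G(T) = 1 (G(T) = 1/1 = 1)
d(Z) = 14*Z (d(Z) = 2*(7*Z) = 14*Z)
(G(n(3)) + C) + d(5) = (1 - 232) + 14*5 = -231 + 70 = -161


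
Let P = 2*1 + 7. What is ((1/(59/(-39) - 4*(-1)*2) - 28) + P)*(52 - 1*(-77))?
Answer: -615072/253 ≈ -2431.1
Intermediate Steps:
P = 9 (P = 2 + 7 = 9)
((1/(59/(-39) - 4*(-1)*2) - 28) + P)*(52 - 1*(-77)) = ((1/(59/(-39) - 4*(-1)*2) - 28) + 9)*(52 - 1*(-77)) = ((1/(59*(-1/39) + 4*2) - 28) + 9)*(52 + 77) = ((1/(-59/39 + 8) - 28) + 9)*129 = ((1/(253/39) - 28) + 9)*129 = ((39/253 - 28) + 9)*129 = (-7045/253 + 9)*129 = -4768/253*129 = -615072/253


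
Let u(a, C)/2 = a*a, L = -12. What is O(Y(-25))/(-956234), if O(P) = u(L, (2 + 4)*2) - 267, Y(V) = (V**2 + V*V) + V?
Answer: -21/956234 ≈ -2.1961e-5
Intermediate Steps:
Y(V) = V + 2*V**2 (Y(V) = (V**2 + V**2) + V = 2*V**2 + V = V + 2*V**2)
u(a, C) = 2*a**2 (u(a, C) = 2*(a*a) = 2*a**2)
O(P) = 21 (O(P) = 2*(-12)**2 - 267 = 2*144 - 267 = 288 - 267 = 21)
O(Y(-25))/(-956234) = 21/(-956234) = 21*(-1/956234) = -21/956234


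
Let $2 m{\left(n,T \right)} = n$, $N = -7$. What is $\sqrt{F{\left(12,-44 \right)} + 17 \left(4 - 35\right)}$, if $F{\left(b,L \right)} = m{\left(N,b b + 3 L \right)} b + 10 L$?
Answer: $i \sqrt{1009} \approx 31.765 i$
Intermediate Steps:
$m{\left(n,T \right)} = \frac{n}{2}$
$F{\left(b,L \right)} = 10 L - \frac{7 b}{2}$ ($F{\left(b,L \right)} = \frac{1}{2} \left(-7\right) b + 10 L = - \frac{7 b}{2} + 10 L = 10 L - \frac{7 b}{2}$)
$\sqrt{F{\left(12,-44 \right)} + 17 \left(4 - 35\right)} = \sqrt{\left(10 \left(-44\right) - 42\right) + 17 \left(4 - 35\right)} = \sqrt{\left(-440 - 42\right) + 17 \left(-31\right)} = \sqrt{-482 - 527} = \sqrt{-1009} = i \sqrt{1009}$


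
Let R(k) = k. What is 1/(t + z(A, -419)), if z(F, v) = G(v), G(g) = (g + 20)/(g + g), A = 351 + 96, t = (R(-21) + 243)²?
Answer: 838/41300391 ≈ 2.0290e-5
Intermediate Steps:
t = 49284 (t = (-21 + 243)² = 222² = 49284)
A = 447
G(g) = (20 + g)/(2*g) (G(g) = (20 + g)/((2*g)) = (20 + g)*(1/(2*g)) = (20 + g)/(2*g))
z(F, v) = (20 + v)/(2*v)
1/(t + z(A, -419)) = 1/(49284 + (½)*(20 - 419)/(-419)) = 1/(49284 + (½)*(-1/419)*(-399)) = 1/(49284 + 399/838) = 1/(41300391/838) = 838/41300391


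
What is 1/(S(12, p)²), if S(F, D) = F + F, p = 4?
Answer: 1/576 ≈ 0.0017361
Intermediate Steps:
S(F, D) = 2*F
1/(S(12, p)²) = 1/((2*12)²) = 1/(24²) = 1/576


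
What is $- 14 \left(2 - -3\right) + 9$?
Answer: $-61$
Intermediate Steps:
$- 14 \left(2 - -3\right) + 9 = - 14 \left(2 + 3\right) + 9 = \left(-14\right) 5 + 9 = -70 + 9 = -61$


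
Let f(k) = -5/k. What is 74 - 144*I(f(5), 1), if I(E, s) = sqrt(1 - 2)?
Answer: 74 - 144*I ≈ 74.0 - 144.0*I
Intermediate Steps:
I(E, s) = I (I(E, s) = sqrt(-1) = I)
74 - 144*I(f(5), 1) = 74 - 144*I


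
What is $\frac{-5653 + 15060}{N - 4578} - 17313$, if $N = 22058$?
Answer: $- \frac{13157471}{760} \approx -17312.0$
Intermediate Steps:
$\frac{-5653 + 15060}{N - 4578} - 17313 = \frac{-5653 + 15060}{22058 - 4578} - 17313 = \frac{9407}{17480} - 17313 = 9407 \cdot \frac{1}{17480} - 17313 = \frac{409}{760} - 17313 = - \frac{13157471}{760}$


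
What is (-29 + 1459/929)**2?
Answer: 649332324/863041 ≈ 752.38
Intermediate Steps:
(-29 + 1459/929)**2 = (-25482/929)**2 = 649332324/863041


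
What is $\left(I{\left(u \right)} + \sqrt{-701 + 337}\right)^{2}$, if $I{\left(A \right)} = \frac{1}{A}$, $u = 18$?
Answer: $- \frac{117935}{324} + \frac{2 i \sqrt{91}}{9} \approx -364.0 + 2.1199 i$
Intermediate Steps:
$\left(I{\left(u \right)} + \sqrt{-701 + 337}\right)^{2} = \left(\frac{1}{18} + \sqrt{-701 + 337}\right)^{2} = \left(\frac{1}{18} + \sqrt{-364}\right)^{2} = \left(\frac{1}{18} + 2 i \sqrt{91}\right)^{2}$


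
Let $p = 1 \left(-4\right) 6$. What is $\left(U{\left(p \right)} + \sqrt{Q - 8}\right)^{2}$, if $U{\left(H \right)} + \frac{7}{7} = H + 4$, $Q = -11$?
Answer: $\left(21 - i \sqrt{19}\right)^{2} \approx 422.0 - 183.07 i$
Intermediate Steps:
$p = -24$ ($p = \left(-4\right) 6 = -24$)
$U{\left(H \right)} = 3 + H$ ($U{\left(H \right)} = -1 + \left(H + 4\right) = -1 + \left(4 + H\right) = 3 + H$)
$\left(U{\left(p \right)} + \sqrt{Q - 8}\right)^{2} = \left(\left(3 - 24\right) + \sqrt{-11 - 8}\right)^{2} = \left(-21 + \sqrt{-19}\right)^{2} = \left(-21 + i \sqrt{19}\right)^{2}$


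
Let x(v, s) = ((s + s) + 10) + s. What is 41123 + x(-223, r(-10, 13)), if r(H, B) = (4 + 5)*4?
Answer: 41241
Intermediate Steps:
r(H, B) = 36 (r(H, B) = 9*4 = 36)
x(v, s) = 10 + 3*s (x(v, s) = (2*s + 10) + s = (10 + 2*s) + s = 10 + 3*s)
41123 + x(-223, r(-10, 13)) = 41123 + (10 + 3*36) = 41123 + (10 + 108) = 41123 + 118 = 41241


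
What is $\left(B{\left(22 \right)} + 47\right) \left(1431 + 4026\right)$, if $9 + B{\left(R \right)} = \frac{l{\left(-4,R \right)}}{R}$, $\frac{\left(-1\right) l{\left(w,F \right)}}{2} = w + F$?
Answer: $\frac{2182800}{11} \approx 1.9844 \cdot 10^{5}$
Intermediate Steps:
$l{\left(w,F \right)} = - 2 F - 2 w$ ($l{\left(w,F \right)} = - 2 \left(w + F\right) = - 2 \left(F + w\right) = - 2 F - 2 w$)
$B{\left(R \right)} = -9 + \frac{8 - 2 R}{R}$ ($B{\left(R \right)} = -9 + \frac{- 2 R - -8}{R} = -9 + \frac{- 2 R + 8}{R} = -9 + \frac{8 - 2 R}{R}$)
$\left(B{\left(22 \right)} + 47\right) \left(1431 + 4026\right) = \left(\left(-11 + \frac{8}{22}\right) + 47\right) \left(1431 + 4026\right) = \left(\left(-11 + 8 \cdot \frac{1}{22}\right) + 47\right) 5457 = \left(\left(-11 + \frac{4}{11}\right) + 47\right) 5457 = \left(- \frac{117}{11} + 47\right) 5457 = \frac{400}{11} \cdot 5457 = \frac{2182800}{11}$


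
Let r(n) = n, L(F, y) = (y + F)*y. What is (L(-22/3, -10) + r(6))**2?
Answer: 289444/9 ≈ 32160.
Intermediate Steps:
L(F, y) = y*(F + y) (L(F, y) = (F + y)*y = y*(F + y))
(L(-22/3, -10) + r(6))**2 = (-10*(-22/3 - 10) + 6)**2 = (-10*(-52/3) + 6)**2 = (520/3 + 6)**2 = (538/3)**2 = 289444/9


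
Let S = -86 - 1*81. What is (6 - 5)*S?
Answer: -167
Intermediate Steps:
S = -167 (S = -86 - 81 = -167)
(6 - 5)*S = (6 - 5)*(-167) = 1*(-167) = -167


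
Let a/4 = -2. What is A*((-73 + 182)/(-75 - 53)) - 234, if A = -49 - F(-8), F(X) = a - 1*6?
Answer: -26137/128 ≈ -204.20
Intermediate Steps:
a = -8 (a = 4*(-2) = -8)
F(X) = -14 (F(X) = -8 - 1*6 = -8 - 6 = -14)
A = -35 (A = -49 - 1*(-14) = -49 + 14 = -35)
A*((-73 + 182)/(-75 - 53)) - 234 = -35*(-73 + 182)/(-75 - 53) - 234 = -3815/(-128) - 234 = -3815*(-1)/128 - 234 = -35*(-109/128) - 234 = 3815/128 - 234 = -26137/128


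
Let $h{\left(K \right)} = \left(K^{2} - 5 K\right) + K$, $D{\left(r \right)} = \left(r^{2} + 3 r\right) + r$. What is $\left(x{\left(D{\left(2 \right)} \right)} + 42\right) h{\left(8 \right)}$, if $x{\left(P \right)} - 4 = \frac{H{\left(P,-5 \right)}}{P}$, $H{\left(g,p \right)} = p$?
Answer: $\frac{4376}{3} \approx 1458.7$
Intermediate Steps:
$D{\left(r \right)} = r^{2} + 4 r$
$h{\left(K \right)} = K^{2} - 4 K$
$x{\left(P \right)} = 4 - \frac{5}{P}$
$\left(x{\left(D{\left(2 \right)} \right)} + 42\right) h{\left(8 \right)} = \left(\left(4 - \frac{5}{2 \left(4 + 2\right)}\right) + 42\right) 8 \left(-4 + 8\right) = \left(\left(4 - \frac{5}{2 \cdot 6}\right) + 42\right) 8 \cdot 4 = \left(\left(4 - \frac{5}{12}\right) + 42\right) 32 = \left(\frac{43}{12} + 42\right) 32 = \frac{547}{12} \cdot 32 = \frac{4376}{3}$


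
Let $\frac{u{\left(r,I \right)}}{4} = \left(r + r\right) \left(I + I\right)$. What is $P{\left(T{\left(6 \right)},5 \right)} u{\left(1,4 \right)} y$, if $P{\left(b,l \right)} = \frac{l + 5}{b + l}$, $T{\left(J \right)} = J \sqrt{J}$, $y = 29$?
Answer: $- \frac{92800}{191} + \frac{111360 \sqrt{6}}{191} \approx 942.28$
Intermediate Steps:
$u{\left(r,I \right)} = 16 I r$ ($u{\left(r,I \right)} = 4 \left(r + r\right) \left(I + I\right) = 4 \cdot 2 r 2 I = 4 \cdot 4 I r = 16 I r$)
$T{\left(J \right)} = J^{\frac{3}{2}}$
$P{\left(b,l \right)} = \frac{5 + l}{b + l}$
$P{\left(T{\left(6 \right)},5 \right)} u{\left(1,4 \right)} y = \frac{5 + 5}{6^{\frac{3}{2}} + 5} \cdot 16 \cdot 4 \cdot 1 \cdot 29 = \frac{1}{6 \sqrt{6} + 5} \cdot 10 \cdot 64 \cdot 29 = \frac{1}{5 + 6 \sqrt{6}} \cdot 10 \cdot 64 \cdot 29 = \frac{10}{5 + 6 \sqrt{6}} \cdot 64 \cdot 29 = \frac{640}{5 + 6 \sqrt{6}} \cdot 29 = \frac{18560}{5 + 6 \sqrt{6}}$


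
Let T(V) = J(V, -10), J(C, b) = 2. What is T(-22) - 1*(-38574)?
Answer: 38576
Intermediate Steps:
T(V) = 2
T(-22) - 1*(-38574) = 2 - 1*(-38574) = 2 + 38574 = 38576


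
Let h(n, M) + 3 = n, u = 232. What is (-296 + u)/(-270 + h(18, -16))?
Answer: 64/255 ≈ 0.25098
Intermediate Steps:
h(n, M) = -3 + n
(-296 + u)/(-270 + h(18, -16)) = (-296 + 232)/(-270 + (-3 + 18)) = -64/(-270 + 15) = -64/(-255) = -64*(-1/255) = 64/255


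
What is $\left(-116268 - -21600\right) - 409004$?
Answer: $-503672$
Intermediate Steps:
$\left(-116268 - -21600\right) - 409004 = \left(-116268 + 21600\right) - 409004 = -94668 - 409004 = -503672$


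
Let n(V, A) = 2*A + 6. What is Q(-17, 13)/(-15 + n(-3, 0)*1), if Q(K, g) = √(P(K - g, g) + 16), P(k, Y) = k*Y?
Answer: -I*√374/9 ≈ -2.1488*I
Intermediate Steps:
P(k, Y) = Y*k
n(V, A) = 6 + 2*A
Q(K, g) = √(16 + g*(K - g)) (Q(K, g) = √(g*(K - g) + 16) = √(16 + g*(K - g)))
Q(-17, 13)/(-15 + n(-3, 0)*1) = √(16 + 13*(-17 - 1*13))/(-15 + (6 + 2*0)*1) = √(16 + 13*(-17 - 13))/(-15 + (6 + 0)*1) = √(16 + 13*(-30))/(-15 + 6*1) = √(16 - 390)/(-15 + 6) = √(-374)/(-9) = (I*√374)*(-⅑) = -I*√374/9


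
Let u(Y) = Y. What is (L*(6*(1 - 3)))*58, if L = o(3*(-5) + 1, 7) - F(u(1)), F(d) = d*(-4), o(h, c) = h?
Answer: 6960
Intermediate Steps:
F(d) = -4*d
L = -10 (L = (3*(-5) + 1) - (-4) = (-15 + 1) - 1*(-4) = -14 + 4 = -10)
(L*(6*(1 - 3)))*58 = -60*(1 - 3)*58 = -60*(-2)*58 = -10*(-12)*58 = 120*58 = 6960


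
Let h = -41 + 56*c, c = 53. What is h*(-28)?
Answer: -81956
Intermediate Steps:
h = 2927 (h = -41 + 56*53 = -41 + 2968 = 2927)
h*(-28) = 2927*(-28) = -81956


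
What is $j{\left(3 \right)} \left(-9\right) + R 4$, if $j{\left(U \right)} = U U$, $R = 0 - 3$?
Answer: $-93$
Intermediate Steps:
$R = -3$
$j{\left(U \right)} = U^{2}$
$j{\left(3 \right)} \left(-9\right) + R 4 = 3^{2} \left(-9\right) - 12 = 9 \left(-9\right) - 12 = -81 - 12 = -93$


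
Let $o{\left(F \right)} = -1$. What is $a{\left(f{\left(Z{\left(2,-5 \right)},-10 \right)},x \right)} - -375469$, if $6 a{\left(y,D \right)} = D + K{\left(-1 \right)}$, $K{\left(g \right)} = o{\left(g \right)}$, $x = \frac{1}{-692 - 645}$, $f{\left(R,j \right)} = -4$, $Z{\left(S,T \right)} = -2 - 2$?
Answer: $\frac{502001830}{1337} \approx 3.7547 \cdot 10^{5}$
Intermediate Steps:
$Z{\left(S,T \right)} = -4$
$x = - \frac{1}{1337}$ ($x = \frac{1}{-1337} = - \frac{1}{1337} \approx -0.00074794$)
$K{\left(g \right)} = -1$
$a{\left(y,D \right)} = - \frac{1}{6} + \frac{D}{6}$ ($a{\left(y,D \right)} = \frac{D - 1}{6} = \frac{-1 + D}{6} = - \frac{1}{6} + \frac{D}{6}$)
$a{\left(f{\left(Z{\left(2,-5 \right)},-10 \right)},x \right)} - -375469 = \left(- \frac{1}{6} + \frac{1}{6} \left(- \frac{1}{1337}\right)\right) - -375469 = \left(- \frac{1}{6} - \frac{1}{8022}\right) + 375469 = - \frac{223}{1337} + 375469 = \frac{502001830}{1337}$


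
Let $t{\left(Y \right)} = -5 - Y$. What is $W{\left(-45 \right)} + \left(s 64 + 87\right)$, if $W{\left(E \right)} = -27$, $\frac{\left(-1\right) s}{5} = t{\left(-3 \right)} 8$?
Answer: $5180$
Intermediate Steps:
$s = 80$ ($s = - 5 \left(-5 - -3\right) 8 = - 5 \left(-5 + 3\right) 8 = - 5 \left(\left(-2\right) 8\right) = \left(-5\right) \left(-16\right) = 80$)
$W{\left(-45 \right)} + \left(s 64 + 87\right) = -27 + \left(80 \cdot 64 + 87\right) = -27 + \left(5120 + 87\right) = -27 + 5207 = 5180$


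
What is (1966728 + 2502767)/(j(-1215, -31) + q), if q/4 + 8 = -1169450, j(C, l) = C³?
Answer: -4469495/1798291207 ≈ -0.0024854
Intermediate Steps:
q = -4677832 (q = -32 + 4*(-1169450) = -32 - 4677800 = -4677832)
(1966728 + 2502767)/(j(-1215, -31) + q) = (1966728 + 2502767)/((-1215)³ - 4677832) = 4469495/(-1793613375 - 4677832) = 4469495/(-1798291207) = 4469495*(-1/1798291207) = -4469495/1798291207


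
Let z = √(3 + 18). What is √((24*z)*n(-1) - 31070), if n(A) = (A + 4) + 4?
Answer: √(-31070 + 168*√21) ≈ 174.07*I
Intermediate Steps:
n(A) = 8 + A (n(A) = (4 + A) + 4 = 8 + A)
z = √21 ≈ 4.5826
√((24*z)*n(-1) - 31070) = √((24*√21)*(8 - 1) - 31070) = √((24*√21)*7 - 31070) = √(168*√21 - 31070) = √(-31070 + 168*√21)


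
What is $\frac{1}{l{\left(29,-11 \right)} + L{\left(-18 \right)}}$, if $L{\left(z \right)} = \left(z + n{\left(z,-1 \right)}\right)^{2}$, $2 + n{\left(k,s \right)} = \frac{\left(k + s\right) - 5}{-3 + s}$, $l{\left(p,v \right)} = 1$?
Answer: $\frac{1}{197} \approx 0.0050761$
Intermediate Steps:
$n{\left(k,s \right)} = -2 + \frac{-5 + k + s}{-3 + s}$ ($n{\left(k,s \right)} = -2 + \frac{\left(k + s\right) - 5}{-3 + s} = -2 + \frac{-5 + k + s}{-3 + s}$)
$L{\left(z \right)} = \left(- \frac{1}{2} + \frac{3 z}{4}\right)^{2}$ ($L{\left(z \right)} = \left(z + \frac{1 + z - -1}{-3 - 1}\right)^{2} = \left(z + \frac{1 + z + 1}{-4}\right)^{2} = \left(z - \frac{2 + z}{4}\right)^{2} = \left(z - \left(\frac{1}{2} + \frac{z}{4}\right)\right)^{2} = \left(- \frac{1}{2} + \frac{3 z}{4}\right)^{2}$)
$\frac{1}{l{\left(29,-11 \right)} + L{\left(-18 \right)}} = \frac{1}{1 + \frac{\left(-2 + 3 \left(-18\right)\right)^{2}}{16}} = \frac{1}{1 + \frac{\left(-2 - 54\right)^{2}}{16}} = \frac{1}{1 + \frac{\left(-56\right)^{2}}{16}} = \frac{1}{1 + \frac{1}{16} \cdot 3136} = \frac{1}{1 + 196} = \frac{1}{197}$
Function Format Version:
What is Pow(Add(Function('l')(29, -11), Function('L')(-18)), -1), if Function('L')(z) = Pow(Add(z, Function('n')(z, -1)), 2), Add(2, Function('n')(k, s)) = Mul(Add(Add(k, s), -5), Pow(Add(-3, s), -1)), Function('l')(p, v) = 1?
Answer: Rational(1, 197) ≈ 0.0050761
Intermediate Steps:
Function('n')(k, s) = Add(-2, Mul(Pow(Add(-3, s), -1), Add(-5, k, s))) (Function('n')(k, s) = Add(-2, Mul(Add(Add(k, s), -5), Pow(Add(-3, s), -1))) = Add(-2, Mul(Add(-5, k, s), Pow(Add(-3, s), -1))) = Add(-2, Mul(Pow(Add(-3, s), -1), Add(-5, k, s))))
Function('L')(z) = Pow(Add(Rational(-1, 2), Mul(Rational(3, 4), z)), 2) (Function('L')(z) = Pow(Add(z, Mul(Pow(Add(-3, -1), -1), Add(1, z, Mul(-1, -1)))), 2) = Pow(Add(z, Mul(Pow(-4, -1), Add(1, z, 1))), 2) = Pow(Add(z, Mul(Rational(-1, 4), Add(2, z))), 2) = Pow(Add(z, Add(Rational(-1, 2), Mul(Rational(-1, 4), z))), 2) = Pow(Add(Rational(-1, 2), Mul(Rational(3, 4), z)), 2))
Pow(Add(Function('l')(29, -11), Function('L')(-18)), -1) = Pow(Add(1, Mul(Rational(1, 16), Pow(Add(-2, Mul(3, -18)), 2))), -1) = Pow(Add(1, Mul(Rational(1, 16), Pow(Add(-2, -54), 2))), -1) = Pow(Add(1, Mul(Rational(1, 16), Pow(-56, 2))), -1) = Pow(Add(1, Mul(Rational(1, 16), 3136)), -1) = Pow(Add(1, 196), -1) = Pow(197, -1) = Rational(1, 197)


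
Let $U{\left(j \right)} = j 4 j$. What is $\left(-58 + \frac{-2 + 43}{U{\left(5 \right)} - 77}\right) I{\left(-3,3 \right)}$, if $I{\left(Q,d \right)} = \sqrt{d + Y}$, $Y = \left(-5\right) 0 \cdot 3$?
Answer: $- \frac{1293 \sqrt{3}}{23} \approx -97.371$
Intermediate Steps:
$U{\left(j \right)} = 4 j^{2}$ ($U{\left(j \right)} = 4 j j = 4 j^{2}$)
$Y = 0$ ($Y = 0 \cdot 3 = 0$)
$I{\left(Q,d \right)} = \sqrt{d}$ ($I{\left(Q,d \right)} = \sqrt{d + 0} = \sqrt{d}$)
$\left(-58 + \frac{-2 + 43}{U{\left(5 \right)} - 77}\right) I{\left(-3,3 \right)} = \left(-58 + \frac{-2 + 43}{4 \cdot 5^{2} - 77}\right) \sqrt{3} = \left(-58 + \frac{41}{4 \cdot 25 - 77}\right) \sqrt{3} = \left(-58 + \frac{41}{100 - 77}\right) \sqrt{3} = \left(-58 + \frac{41}{23}\right) \sqrt{3} = - \frac{1293 \sqrt{3}}{23}$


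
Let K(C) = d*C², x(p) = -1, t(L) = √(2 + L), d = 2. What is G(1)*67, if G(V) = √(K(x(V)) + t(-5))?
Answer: 67*√(2 + I*√3) ≈ 102.11 + 38.071*I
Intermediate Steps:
K(C) = 2*C²
G(V) = √(2 + I*√3) (G(V) = √(2*(-1)² + √(2 - 5)) = √(2*1 + √(-3)) = √(2 + I*√3))
G(1)*67 = √(2 + I*√3)*67 = 67*√(2 + I*√3)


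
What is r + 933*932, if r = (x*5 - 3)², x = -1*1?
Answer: 869620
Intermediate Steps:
x = -1
r = 64 (r = (-1*5 - 3)² = (-5 - 3)² = (-8)² = 64)
r + 933*932 = 64 + 933*932 = 64 + 869556 = 869620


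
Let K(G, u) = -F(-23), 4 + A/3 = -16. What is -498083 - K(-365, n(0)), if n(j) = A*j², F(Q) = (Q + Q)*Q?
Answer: -497025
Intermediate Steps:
F(Q) = 2*Q² (F(Q) = (2*Q)*Q = 2*Q²)
A = -60 (A = -12 + 3*(-16) = -12 - 48 = -60)
n(j) = -60*j²
K(G, u) = -1058 (K(G, u) = -2*(-23)² = -2*529 = -1*1058 = -1058)
-498083 - K(-365, n(0)) = -498083 - 1*(-1058) = -498083 + 1058 = -497025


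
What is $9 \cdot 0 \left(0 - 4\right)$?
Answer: $0$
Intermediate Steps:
$9 \cdot 0 \left(0 - 4\right) = 0 \left(-4\right) = 0$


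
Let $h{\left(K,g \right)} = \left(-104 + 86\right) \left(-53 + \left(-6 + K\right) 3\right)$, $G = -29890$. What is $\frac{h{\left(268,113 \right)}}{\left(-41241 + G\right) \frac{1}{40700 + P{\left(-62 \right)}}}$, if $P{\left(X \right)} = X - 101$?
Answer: $\frac{534845178}{71131} \approx 7519.2$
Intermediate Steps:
$P{\left(X \right)} = -101 + X$ ($P{\left(X \right)} = X - 101 = -101 + X$)
$h{\left(K,g \right)} = 1278 - 54 K$ ($h{\left(K,g \right)} = - 18 \left(-53 + \left(-18 + 3 K\right)\right) = - 18 \left(-71 + 3 K\right) = 1278 - 54 K$)
$\frac{h{\left(268,113 \right)}}{\left(-41241 + G\right) \frac{1}{40700 + P{\left(-62 \right)}}} = \frac{1278 - 14472}{\left(-41241 - 29890\right) \frac{1}{40700 - 163}} = \frac{1278 - 14472}{\left(-71131\right) \frac{1}{40700 - 163}} = - \frac{13194}{\left(-71131\right) \frac{1}{40537}} = - \frac{13194}{- \frac{71131}{40537}} = \left(-13194\right) \left(- \frac{40537}{71131}\right) = \frac{534845178}{71131}$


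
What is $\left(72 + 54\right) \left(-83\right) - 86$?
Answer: $-10544$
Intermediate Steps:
$\left(72 + 54\right) \left(-83\right) - 86 = 126 \left(-83\right) - 86 = -10458 - 86 = -10544$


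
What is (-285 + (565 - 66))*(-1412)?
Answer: -302168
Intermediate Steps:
(-285 + (565 - 66))*(-1412) = (-285 + 499)*(-1412) = 214*(-1412) = -302168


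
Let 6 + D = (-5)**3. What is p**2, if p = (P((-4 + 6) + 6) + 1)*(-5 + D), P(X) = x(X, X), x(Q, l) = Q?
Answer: 1498176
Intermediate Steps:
D = -131 (D = -6 + (-5)**3 = -6 - 125 = -131)
P(X) = X
p = -1224 (p = (((-4 + 6) + 6) + 1)*(-5 - 131) = ((2 + 6) + 1)*(-136) = (8 + 1)*(-136) = 9*(-136) = -1224)
p**2 = (-1224)**2 = 1498176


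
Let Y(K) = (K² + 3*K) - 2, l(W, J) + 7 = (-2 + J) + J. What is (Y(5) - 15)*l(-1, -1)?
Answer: -253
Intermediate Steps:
l(W, J) = -9 + 2*J (l(W, J) = -7 + ((-2 + J) + J) = -7 + (-2 + 2*J) = -9 + 2*J)
Y(K) = -2 + K² + 3*K
(Y(5) - 15)*l(-1, -1) = ((-2 + 5² + 3*5) - 15)*(-9 + 2*(-1)) = ((-2 + 25 + 15) - 15)*(-9 - 2) = (38 - 15)*(-11) = 23*(-11) = -253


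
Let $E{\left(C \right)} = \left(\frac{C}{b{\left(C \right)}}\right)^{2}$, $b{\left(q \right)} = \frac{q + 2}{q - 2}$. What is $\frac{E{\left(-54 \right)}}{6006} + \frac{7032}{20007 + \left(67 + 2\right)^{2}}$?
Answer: $\frac{21124387}{24940344} \approx 0.847$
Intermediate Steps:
$b{\left(q \right)} = \frac{2 + q}{-2 + q}$
$E{\left(C \right)} = \frac{C^{2} \left(-2 + C\right)^{2}}{\left(2 + C\right)^{2}}$ ($E{\left(C \right)} = \left(\frac{C}{\frac{1}{-2 + C} \left(2 + C\right)}\right)^{2} = \left(C \frac{-2 + C}{2 + C}\right)^{2} = \left(\frac{C \left(-2 + C\right)}{2 + C}\right)^{2} = \frac{C^{2} \left(-2 + C\right)^{2}}{\left(2 + C\right)^{2}}$)
$\frac{E{\left(-54 \right)}}{6006} + \frac{7032}{20007 + \left(67 + 2\right)^{2}} = \frac{\left(-54\right)^{2} \left(-2 - 54\right)^{2} \frac{1}{\left(2 - 54\right)^{2}}}{6006} + \frac{7032}{20007 + \left(67 + 2\right)^{2}} = \frac{2916 \left(-56\right)^{2}}{2704} \cdot \frac{1}{6006} + \frac{7032}{20007 + 69^{2}} = 2916 \cdot 3136 \cdot \frac{1}{2704} \cdot \frac{1}{6006} + \frac{7032}{20007 + 4761} = \frac{571536}{169} \cdot \frac{1}{6006} + \frac{7032}{24768} = \frac{13608}{24167} + 7032 \cdot \frac{1}{24768} = \frac{13608}{24167} + \frac{293}{1032} = \frac{21124387}{24940344}$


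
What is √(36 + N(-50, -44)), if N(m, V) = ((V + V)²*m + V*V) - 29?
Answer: I*√385257 ≈ 620.69*I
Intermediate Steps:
N(m, V) = -29 + V² + 4*m*V² (N(m, V) = ((2*V)²*m + V²) - 29 = ((4*V²)*m + V²) - 29 = (4*m*V² + V²) - 29 = (V² + 4*m*V²) - 29 = -29 + V² + 4*m*V²)
√(36 + N(-50, -44)) = √(36 + (-29 + (-44)² + 4*(-50)*(-44)²)) = √(36 + (-29 + 1936 + 4*(-50)*1936)) = √(36 + (-29 + 1936 - 387200)) = √(36 - 385293) = √(-385257) = I*√385257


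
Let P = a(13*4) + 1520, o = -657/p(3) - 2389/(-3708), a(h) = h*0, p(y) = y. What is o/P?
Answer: -809663/5636160 ≈ -0.14366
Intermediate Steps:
a(h) = 0
o = -809663/3708 (o = -657/3 - 2389/(-3708) = -657*1/3 - 2389*(-1/3708) = -219 + 2389/3708 = -809663/3708 ≈ -218.36)
P = 1520 (P = 0 + 1520 = 1520)
o/P = -809663/3708/1520 = -809663/3708*1/1520 = -809663/5636160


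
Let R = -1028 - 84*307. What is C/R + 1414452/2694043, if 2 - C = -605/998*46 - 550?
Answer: 18147486106559/36049485086912 ≈ 0.50340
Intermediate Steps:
R = -26816 (R = -1028 - 25788 = -26816)
C = 289363/499 (C = 2 - (-605/998*46 - 550) = 2 - (-13915/499 - 550) = 2 - 1*(-288365/499) = 2 + 288365/499 = 289363/499 ≈ 579.89)
C/R + 1414452/2694043 = (289363/499)/(-26816) + 1414452/2694043 = (289363/499)*(-1/26816) + 1414452*(1/2694043) = -289363/13381184 + 1414452/2694043 = 18147486106559/36049485086912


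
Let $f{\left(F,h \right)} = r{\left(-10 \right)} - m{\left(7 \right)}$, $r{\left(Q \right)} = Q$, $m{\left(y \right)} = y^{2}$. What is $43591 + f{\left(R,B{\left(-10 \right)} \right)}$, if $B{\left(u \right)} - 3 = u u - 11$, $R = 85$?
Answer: $43532$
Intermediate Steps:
$B{\left(u \right)} = -8 + u^{2}$ ($B{\left(u \right)} = 3 + \left(u u - 11\right) = 3 + \left(u^{2} - 11\right) = 3 + \left(-11 + u^{2}\right) = -8 + u^{2}$)
$f{\left(F,h \right)} = -59$ ($f{\left(F,h \right)} = -10 - 7^{2} = -10 - 49 = -59$)
$43591 + f{\left(R,B{\left(-10 \right)} \right)} = 43591 - 59 = 43532$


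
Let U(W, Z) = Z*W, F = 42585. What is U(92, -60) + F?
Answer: 37065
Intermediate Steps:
U(W, Z) = W*Z
U(92, -60) + F = 92*(-60) + 42585 = -5520 + 42585 = 37065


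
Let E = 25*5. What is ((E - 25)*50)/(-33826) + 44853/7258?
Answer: 740453789/122754554 ≈ 6.0320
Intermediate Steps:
E = 125
((E - 25)*50)/(-33826) + 44853/7258 = ((125 - 25)*50)/(-33826) + 44853/7258 = (100*50)*(-1/33826) + 44853*(1/7258) = 5000*(-1/33826) + 44853/7258 = -2500/16913 + 44853/7258 = 740453789/122754554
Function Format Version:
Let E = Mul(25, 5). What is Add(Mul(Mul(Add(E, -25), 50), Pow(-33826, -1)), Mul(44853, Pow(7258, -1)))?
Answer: Rational(740453789, 122754554) ≈ 6.0320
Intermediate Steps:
E = 125
Add(Mul(Mul(Add(E, -25), 50), Pow(-33826, -1)), Mul(44853, Pow(7258, -1))) = Add(Mul(Mul(Add(125, -25), 50), Pow(-33826, -1)), Mul(44853, Pow(7258, -1))) = Add(Mul(Mul(100, 50), Rational(-1, 33826)), Mul(44853, Rational(1, 7258))) = Add(Mul(5000, Rational(-1, 33826)), Rational(44853, 7258)) = Add(Rational(-2500, 16913), Rational(44853, 7258)) = Rational(740453789, 122754554)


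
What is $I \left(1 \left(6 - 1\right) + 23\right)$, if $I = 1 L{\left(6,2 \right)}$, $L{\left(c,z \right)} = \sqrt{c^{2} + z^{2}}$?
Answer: $56 \sqrt{10} \approx 177.09$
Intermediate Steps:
$I = 2 \sqrt{10}$ ($I = 1 \sqrt{6^{2} + 2^{2}} = 1 \sqrt{36 + 4} = 1 \sqrt{40} = 1 \cdot 2 \sqrt{10} = 2 \sqrt{10} \approx 6.3246$)
$I \left(1 \left(6 - 1\right) + 23\right) = 2 \sqrt{10} \left(1 \left(6 - 1\right) + 23\right) = 2 \sqrt{10} \left(1 \cdot 5 + 23\right) = 2 \sqrt{10} \left(5 + 23\right) = 2 \sqrt{10} \cdot 28 = 56 \sqrt{10}$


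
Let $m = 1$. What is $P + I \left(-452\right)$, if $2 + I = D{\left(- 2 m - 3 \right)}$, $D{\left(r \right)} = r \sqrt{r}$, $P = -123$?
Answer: $781 + 2260 i \sqrt{5} \approx 781.0 + 5053.5 i$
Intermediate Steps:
$D{\left(r \right)} = r^{\frac{3}{2}}$
$I = -2 - 5 i \sqrt{5}$ ($I = -2 + \left(\left(-2\right) 1 - 3\right)^{\frac{3}{2}} = -2 + \left(-2 - 3\right)^{\frac{3}{2}} = -2 + \left(-5\right)^{\frac{3}{2}} = -2 - 5 i \sqrt{5} \approx -2.0 - 11.18 i$)
$P + I \left(-452\right) = -123 + \left(-2 - 5 i \sqrt{5}\right) \left(-452\right) = -123 + \left(904 + 2260 i \sqrt{5}\right) = 781 + 2260 i \sqrt{5}$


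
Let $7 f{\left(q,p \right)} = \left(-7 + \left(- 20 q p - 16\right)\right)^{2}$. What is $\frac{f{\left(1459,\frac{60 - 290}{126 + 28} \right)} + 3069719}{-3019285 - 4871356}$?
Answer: $- \frac{11376242284698}{327485273423} \approx -34.738$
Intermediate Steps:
$f{\left(q,p \right)} = \frac{\left(-23 - 20 p q\right)^{2}}{7}$ ($f{\left(q,p \right)} = \frac{\left(-7 + \left(- 20 q p - 16\right)\right)^{2}}{7} = \frac{\left(-7 - \left(16 + 20 p q\right)\right)^{2}}{7} = \frac{\left(-23 - 20 p q\right)^{2}}{7}$)
$\frac{f{\left(1459,\frac{60 - 290}{126 + 28} \right)} + 3069719}{-3019285 - 4871356} = \frac{\frac{\left(23 + 20 \frac{60 - 290}{126 + 28} \cdot 1459\right)^{2}}{7} + 3069719}{-3019285 - 4871356} = \frac{\frac{\left(23 + 20 \left(- \frac{230}{154}\right) 1459\right)^{2}}{7} + 3069719}{-7890641} = \left(\frac{\left(23 + 20 \left(\left(-230\right) \frac{1}{154}\right) 1459\right)^{2}}{7} + 3069719\right) \left(- \frac{1}{7890641}\right) = \left(\frac{\left(23 + 20 \left(- \frac{115}{77}\right) 1459\right)^{2}}{7} + 3069719\right) \left(- \frac{1}{7890641}\right) = \left(\frac{\left(23 - \frac{3355700}{77}\right)^{2}}{7} + 3069719\right) \left(- \frac{1}{7890641}\right) = \left(\frac{\left(- \frac{3353929}{77}\right)^{2}}{7} + 3069719\right) \left(- \frac{1}{7890641}\right) = \left(\frac{1}{7} \cdot \frac{11248839737041}{5929} + 3069719\right) \left(- \frac{1}{7890641}\right) = \left(\frac{11248839737041}{41503} + 3069719\right) \left(- \frac{1}{7890641}\right) = \frac{11376242284698}{41503} \left(- \frac{1}{7890641}\right) = - \frac{11376242284698}{327485273423}$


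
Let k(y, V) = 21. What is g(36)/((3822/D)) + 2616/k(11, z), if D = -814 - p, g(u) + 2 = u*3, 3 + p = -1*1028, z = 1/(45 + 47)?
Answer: 5093/39 ≈ 130.59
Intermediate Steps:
z = 1/92 ≈ 0.010870
p = -1031 (p = -3 - 1*1028 = -3 - 1028 = -1031)
g(u) = -2 + 3*u (g(u) = -2 + u*3 = -2 + 3*u)
D = 217 (D = -814 - 1*(-1031) = -814 + 1031 = 217)
g(36)/((3822/D)) + 2616/k(11, z) = (-2 + 3*36)/((3822/217)) + 2616/21 = (-2 + 108)/((3822*(1/217))) + 2616*(1/21) = 106/(546/31) + 872/7 = 106*(31/546) + 872/7 = 1643/273 + 872/7 = 5093/39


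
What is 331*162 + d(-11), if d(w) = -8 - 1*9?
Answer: 53605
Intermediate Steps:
d(w) = -17 (d(w) = -8 - 9 = -17)
331*162 + d(-11) = 331*162 - 17 = 53622 - 17 = 53605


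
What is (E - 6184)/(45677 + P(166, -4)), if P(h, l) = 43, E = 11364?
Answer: 259/2286 ≈ 0.11330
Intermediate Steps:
(E - 6184)/(45677 + P(166, -4)) = (11364 - 6184)/(45677 + 43) = 5180/45720 = 5180*(1/45720) = 259/2286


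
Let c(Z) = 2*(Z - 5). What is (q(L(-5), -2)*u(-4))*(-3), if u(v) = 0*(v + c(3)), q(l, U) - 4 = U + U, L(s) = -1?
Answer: 0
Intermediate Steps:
c(Z) = -10 + 2*Z (c(Z) = 2*(-5 + Z) = -10 + 2*Z)
q(l, U) = 4 + 2*U (q(l, U) = 4 + (U + U) = 4 + 2*U)
u(v) = 0 (u(v) = 0*(v + (-10 + 2*3)) = 0*(v + (-10 + 6)) = 0*(v - 4) = 0*(-4 + v) = 0)
(q(L(-5), -2)*u(-4))*(-3) = ((4 + 2*(-2))*0)*(-3) = ((4 - 4)*0)*(-3) = (0*0)*(-3) = 0*(-3) = 0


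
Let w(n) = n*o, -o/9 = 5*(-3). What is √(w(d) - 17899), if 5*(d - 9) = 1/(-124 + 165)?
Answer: I*√28044697/41 ≈ 129.16*I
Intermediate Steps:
o = 135 (o = -45*(-3) = -9*(-15) = 135)
d = 1846/205 (d = 9 + 1/(5*(-124 + 165)) = 9 + (⅕)/41 = 9 + (⅕)*(1/41) = 9 + 1/205 = 1846/205 ≈ 9.0049)
w(n) = 135*n (w(n) = n*135 = 135*n)
√(w(d) - 17899) = √(135*(1846/205) - 17899) = √(49842/41 - 17899) = √(-684017/41) = I*√28044697/41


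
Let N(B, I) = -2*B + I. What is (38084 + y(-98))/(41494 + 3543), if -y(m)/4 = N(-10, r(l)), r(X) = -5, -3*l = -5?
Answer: 38024/45037 ≈ 0.84428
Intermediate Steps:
l = 5/3 (l = -1/3*(-5) = 5/3 ≈ 1.6667)
N(B, I) = I - 2*B
y(m) = -60 (y(m) = -4*(-5 - 2*(-10)) = -4*(-5 + 20) = -4*15 = -60)
(38084 + y(-98))/(41494 + 3543) = (38084 - 60)/(41494 + 3543) = 38024/45037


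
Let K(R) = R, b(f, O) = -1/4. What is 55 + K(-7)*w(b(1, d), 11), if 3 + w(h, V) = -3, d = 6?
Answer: 97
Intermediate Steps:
b(f, O) = -¼ (b(f, O) = -1*¼ = -¼)
w(h, V) = -6 (w(h, V) = -3 - 3 = -6)
55 + K(-7)*w(b(1, d), 11) = 55 - 7*(-6) = 55 + 42 = 97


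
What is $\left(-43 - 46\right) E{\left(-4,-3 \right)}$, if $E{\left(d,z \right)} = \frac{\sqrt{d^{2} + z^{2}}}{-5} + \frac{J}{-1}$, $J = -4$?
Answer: $-267$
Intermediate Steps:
$E{\left(d,z \right)} = 4 - \frac{\sqrt{d^{2} + z^{2}}}{5}$ ($E{\left(d,z \right)} = \frac{\sqrt{d^{2} + z^{2}}}{-5} - \frac{4}{-1} = \sqrt{d^{2} + z^{2}} \left(- \frac{1}{5}\right) - -4 = - \frac{\sqrt{d^{2} + z^{2}}}{5} + 4 = 4 - \frac{\sqrt{d^{2} + z^{2}}}{5}$)
$\left(-43 - 46\right) E{\left(-4,-3 \right)} = \left(-43 - 46\right) \left(4 - \frac{\sqrt{\left(-4\right)^{2} + \left(-3\right)^{2}}}{5}\right) = - 89 \left(4 - \frac{\sqrt{16 + 9}}{5}\right) = - 89 \left(4 - \frac{\sqrt{25}}{5}\right) = - 89 \left(4 - 1\right) = \left(-89\right) 3 = -267$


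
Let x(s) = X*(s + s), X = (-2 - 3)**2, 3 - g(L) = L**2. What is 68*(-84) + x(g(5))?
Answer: -6812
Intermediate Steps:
g(L) = 3 - L**2
X = 25 (X = (-5)**2 = 25)
x(s) = 50*s (x(s) = 25*(s + s) = 25*(2*s) = 50*s)
68*(-84) + x(g(5)) = 68*(-84) + 50*(3 - 1*5**2) = -5712 + 50*(3 - 1*25) = -5712 + 50*(3 - 25) = -5712 + 50*(-22) = -5712 - 1100 = -6812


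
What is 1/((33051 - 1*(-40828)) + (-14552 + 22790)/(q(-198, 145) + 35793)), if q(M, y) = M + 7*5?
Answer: 17815/1316158504 ≈ 1.3536e-5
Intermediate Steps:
q(M, y) = 35 + M (q(M, y) = M + 35 = 35 + M)
1/((33051 - 1*(-40828)) + (-14552 + 22790)/(q(-198, 145) + 35793)) = 1/((33051 - 1*(-40828)) + (-14552 + 22790)/((35 - 198) + 35793)) = 1/((33051 + 40828) + 8238/(-163 + 35793)) = 1/(73879 + 8238/35630) = 1/(73879 + 8238*(1/35630)) = 1/(73879 + 4119/17815) = 1/(1316158504/17815) = 17815/1316158504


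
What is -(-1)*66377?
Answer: 66377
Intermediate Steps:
-(-1)*66377 = -1*(-66377) = 66377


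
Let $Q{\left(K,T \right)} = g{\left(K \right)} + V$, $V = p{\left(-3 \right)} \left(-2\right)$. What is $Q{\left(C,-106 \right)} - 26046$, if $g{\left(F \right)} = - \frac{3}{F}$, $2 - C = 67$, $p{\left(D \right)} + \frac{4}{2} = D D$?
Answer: $- \frac{1693897}{65} \approx -26060.0$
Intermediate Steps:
$p{\left(D \right)} = -2 + D^{2}$ ($p{\left(D \right)} = -2 + D D = -2 + D^{2}$)
$C = -65$ ($C = 2 - 67 = -65$)
$V = -14$ ($V = \left(-2 + \left(-3\right)^{2}\right) \left(-2\right) = \left(-2 + 9\right) \left(-2\right) = 7 \left(-2\right) = -14$)
$Q{\left(K,T \right)} = -14 - \frac{3}{K}$ ($Q{\left(K,T \right)} = - \frac{3}{K} - 14 = -14 - \frac{3}{K}$)
$Q{\left(C,-106 \right)} - 26046 = \left(-14 - \frac{3}{-65}\right) - 26046 = \left(-14 - - \frac{3}{65}\right) - 26046 = \left(-14 + \frac{3}{65}\right) - 26046 = - \frac{907}{65} - 26046 = - \frac{1693897}{65}$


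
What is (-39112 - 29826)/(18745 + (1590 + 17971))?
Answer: -34469/19153 ≈ -1.7997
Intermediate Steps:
(-39112 - 29826)/(18745 + (1590 + 17971)) = -68938/(18745 + 19561) = -68938/38306 = -68938*1/38306 = -34469/19153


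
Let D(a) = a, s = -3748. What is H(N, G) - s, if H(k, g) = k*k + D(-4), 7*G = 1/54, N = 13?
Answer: 3913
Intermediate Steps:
G = 1/378 (G = (⅐)/54 = (⅐)*(1/54) = 1/378 ≈ 0.0026455)
H(k, g) = -4 + k² (H(k, g) = k*k - 4 = k² - 4 = -4 + k²)
H(N, G) - s = (-4 + 13²) - 1*(-3748) = (-4 + 169) + 3748 = 165 + 3748 = 3913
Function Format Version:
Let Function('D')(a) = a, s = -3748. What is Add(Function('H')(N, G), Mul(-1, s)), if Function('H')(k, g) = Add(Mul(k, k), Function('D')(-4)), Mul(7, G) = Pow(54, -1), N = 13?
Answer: 3913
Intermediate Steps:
G = Rational(1, 378) (G = Mul(Rational(1, 7), Pow(54, -1)) = Mul(Rational(1, 7), Rational(1, 54)) = Rational(1, 378) ≈ 0.0026455)
Function('H')(k, g) = Add(-4, Pow(k, 2)) (Function('H')(k, g) = Add(Mul(k, k), -4) = Add(Pow(k, 2), -4) = Add(-4, Pow(k, 2)))
Add(Function('H')(N, G), Mul(-1, s)) = Add(Add(-4, Pow(13, 2)), Mul(-1, -3748)) = Add(Add(-4, 169), 3748) = Add(165, 3748) = 3913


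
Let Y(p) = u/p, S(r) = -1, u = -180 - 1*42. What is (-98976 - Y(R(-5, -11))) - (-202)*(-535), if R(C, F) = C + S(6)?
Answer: -207083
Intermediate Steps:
u = -222 (u = -180 - 42 = -222)
R(C, F) = -1 + C (R(C, F) = C - 1 = -1 + C)
Y(p) = -222/p
(-98976 - Y(R(-5, -11))) - (-202)*(-535) = (-98976 - (-222)/(-1 - 5)) - (-202)*(-535) = (-98976 - (-222)/(-6)) - 1*108070 = (-98976 - (-222)*(-1)/6) - 108070 = (-98976 - 1*37) - 108070 = (-98976 - 37) - 108070 = -99013 - 108070 = -207083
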